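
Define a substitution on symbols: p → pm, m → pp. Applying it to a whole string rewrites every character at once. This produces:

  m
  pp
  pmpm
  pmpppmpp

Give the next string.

pmpppmpmpmpppmpm

Expanding pmpppmpp: p→pm, m→pp, p→pm, p→pm, p→pm, m→pp, p→pm, p→pm. Concatenated: pm pp pm pm pm pp pm pm.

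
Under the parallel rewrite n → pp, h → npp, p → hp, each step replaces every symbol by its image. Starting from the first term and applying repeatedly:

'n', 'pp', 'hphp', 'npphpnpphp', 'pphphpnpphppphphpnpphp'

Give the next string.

Rewriting the 22 symbols of pphphpnpphppphphpnpphp one by one yields hp hp npp hp npp hp pp hp hp npp hp hp hp npp hp npp hp pp hp hp npp hp; concatenated:

hphpnpphpnpphppphphpnpphphphpnpphpnpphppphphpnpphp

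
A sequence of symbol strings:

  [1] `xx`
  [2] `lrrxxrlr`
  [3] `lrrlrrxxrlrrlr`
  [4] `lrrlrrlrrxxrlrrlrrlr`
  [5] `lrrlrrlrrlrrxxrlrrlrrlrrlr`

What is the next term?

s(k+1) = lrr·s(k)·rlr, so each term gains lrr as a prefix and rlr as a suffix.
One more step from lrrlrrlrrlrrxxrlrrlrrlrrlr gives the answer.

lrrlrrlrrlrrlrrxxrlrrlrrlrrlrrlr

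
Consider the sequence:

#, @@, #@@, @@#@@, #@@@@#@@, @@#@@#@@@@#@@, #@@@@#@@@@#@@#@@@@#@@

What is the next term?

@@#@@#@@@@#@@#@@@@#@@@@#@@#@@@@#@@

From term 3 onward, concatenate the second-to-last term with the last: #·@@ = #@@, @@·#@@ = @@#@@, …
Continuing: @@#@@#@@@@#@@ · #@@@@#@@@@#@@#@@@@#@@ gives term 8.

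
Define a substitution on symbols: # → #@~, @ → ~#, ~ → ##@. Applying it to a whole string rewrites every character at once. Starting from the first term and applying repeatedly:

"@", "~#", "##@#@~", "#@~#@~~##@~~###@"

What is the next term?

#@~~###@#@~~###@##@#@~#@~~###@##@#@~#@~#@~~#

Replace each of the 16 characters of #@~#@~~##@~~###@ in place — #@~ ~# ##@ #@~ ~# ##@ ##@ #@~ #@~ ~# ##@ ##@ #@~ #@~ #@~ ~# — and concatenate.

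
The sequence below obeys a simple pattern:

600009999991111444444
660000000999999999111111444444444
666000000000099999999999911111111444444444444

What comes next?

666600000000000009999999999999991111111111444444444444444

Reading off run lengths: 6 runs 1, 2, 3; 0 runs 4, 7, 10; 9 runs 6, 9, 12; 1 runs 4, 6, 8; 4 runs 6, 9, 12 — each is linear in n, where the shown terms are n = 2, 3, 4.
For the next term, n = 5, so the run lengths are 4, 13, 15, 10, 15.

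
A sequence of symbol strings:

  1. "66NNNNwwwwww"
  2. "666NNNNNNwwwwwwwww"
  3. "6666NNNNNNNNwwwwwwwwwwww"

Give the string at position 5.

Each string has the form 6^{n} N^{2n} w^{3n}, where the shown terms are n = 2, 3, 4.
For term 5, n = 6, so the run lengths are 6, 12, 18.

666666NNNNNNNNNNNNwwwwwwwwwwwwwwwwww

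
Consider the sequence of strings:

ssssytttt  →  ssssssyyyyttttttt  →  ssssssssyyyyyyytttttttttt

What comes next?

ssssssssssyyyyyyyyyyttttttttttttt

Reading off run lengths: s runs 4, 6, 8; y runs 1, 4, 7; t runs 4, 7, 10 — each is linear in n (n = 1, 2, …).
For the next term, n = 4, so the run lengths are 10, 10, 13.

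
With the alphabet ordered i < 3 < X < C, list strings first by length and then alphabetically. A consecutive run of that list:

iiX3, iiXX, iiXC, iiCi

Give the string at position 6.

Advancing 2 positions from iiCi through iiCi → iiC3 reaches term 6.

iiCX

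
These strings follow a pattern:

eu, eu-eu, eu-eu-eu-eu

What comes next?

eu-eu-eu-eu-eu-eu-eu-eu

s(k+1) = s(k)·-·s(k) — each term doubles the last with '-' between the halves.
So the next term is two copies of eu-eu-eu-eu with '-' between the halves.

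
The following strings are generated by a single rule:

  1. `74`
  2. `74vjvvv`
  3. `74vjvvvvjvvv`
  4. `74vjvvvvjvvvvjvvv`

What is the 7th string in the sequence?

74vjvvvvjvvvvjvvvvjvvvvjvvvvjvvv

Every step adds vjvvv to the end: s(k+1) = s(k)·vjvvv.
From 74vjvvvvjvvvvjvvv, 3 further steps: 74vjvvvvjvvvvjvvv → 74vjvvvvjvvvvjvvvvjvvv → 74vjvvvvjvvvvjvvvvjvvvvjvvv → (answer).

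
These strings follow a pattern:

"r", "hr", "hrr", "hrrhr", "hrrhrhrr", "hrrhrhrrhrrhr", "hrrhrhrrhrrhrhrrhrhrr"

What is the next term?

hrrhrhrrhrrhrhrrhrhrrhrrhrhrrhrrhr

This is a Fibonacci-style word recurrence s(k) = s(k−1)·s(k−2): e.g. hr·r = hrr.
Continuing: hrrhrhrrhrrhrhrrhrhrr · hrrhrhrrhrrhr gives term 8.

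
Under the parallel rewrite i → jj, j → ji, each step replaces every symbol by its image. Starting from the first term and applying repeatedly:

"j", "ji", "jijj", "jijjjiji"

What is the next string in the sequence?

Expanding jijjjiji: j→ji, i→jj, j→ji, j→ji, j→ji, i→jj, j→ji, i→jj. Concatenated: ji jj ji ji ji jj ji jj.

jijjjijijijjjijj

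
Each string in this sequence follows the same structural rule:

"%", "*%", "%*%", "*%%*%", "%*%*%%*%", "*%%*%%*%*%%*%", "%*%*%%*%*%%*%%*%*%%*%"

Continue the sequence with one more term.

*%%*%%*%*%%*%%*%*%%*%*%%*%%*%*%%*%

Each term (from the third on) is the two preceding terms concatenated in order: term 3 = %·*% = %*%.
The next term joins *%%*%%*%*%%*% and %*%*%%*%*%%*%%*%*%%*%.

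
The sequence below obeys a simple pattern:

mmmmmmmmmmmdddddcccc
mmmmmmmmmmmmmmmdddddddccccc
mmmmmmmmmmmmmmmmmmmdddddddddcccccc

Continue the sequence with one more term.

mmmmmmmmmmmmmmmmmmmmmmmdddddddddddccccccc

The n-th term is 4n+3 m's then 2n+1 d's then n+2 c's, where the shown terms are n = 2, 3, 4.
For the next term, n = 5, so the run lengths are 23, 11, 7.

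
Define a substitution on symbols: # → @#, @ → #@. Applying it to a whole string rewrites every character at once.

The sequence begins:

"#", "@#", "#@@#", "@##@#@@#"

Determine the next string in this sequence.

Apply φ to @##@#@@# symbol by symbol: @→#@, #→@#, #→@#, @→#@, #→@#, @→#@, @→#@, #→@#; joined: #@ @# @# #@ @# #@ #@ @#.

#@@#@##@@##@#@@#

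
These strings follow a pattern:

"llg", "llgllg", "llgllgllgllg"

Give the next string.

llgllgllgllgllgllgllgllg

s(k+1) = s(k)·s(k) — each term doubles the last.
So the next term is two copies of llgllgllgllg.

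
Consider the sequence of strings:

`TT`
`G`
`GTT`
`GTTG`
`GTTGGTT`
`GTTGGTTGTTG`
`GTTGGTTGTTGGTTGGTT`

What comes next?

From term 3 onward, concatenate the last term with the second-to-last: G·TT = GTT, GTT·G = GTTG, …
So term 8 is GTTGGTTGTTGGTTGGTT·GTTGGTTGTTG.

GTTGGTTGTTGGTTGGTTGTTGGTTGTTG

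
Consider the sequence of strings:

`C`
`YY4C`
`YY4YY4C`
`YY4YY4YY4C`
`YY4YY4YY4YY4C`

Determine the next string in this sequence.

Every step adds YY4 at the front: s(k+1) = YY4·s(k).
Applying this once more to YY4YY4YY4YY4C:

YY4YY4YY4YY4YY4C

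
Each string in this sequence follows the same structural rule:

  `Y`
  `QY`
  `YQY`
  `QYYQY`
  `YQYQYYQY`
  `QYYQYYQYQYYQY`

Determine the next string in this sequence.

From term 3 onward, concatenate the second-to-last term with the last: Y·QY = YQY, QY·YQY = QYYQY, …
Continuing: YQYQYYQY · QYYQYYQYQYYQY gives term 7.

YQYQYYQYQYYQYYQYQYYQY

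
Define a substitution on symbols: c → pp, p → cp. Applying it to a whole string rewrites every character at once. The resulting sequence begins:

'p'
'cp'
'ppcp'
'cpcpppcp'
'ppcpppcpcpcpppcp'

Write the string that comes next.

cpcpppcpcpcpppcpppcpppcpcpcpppcp

Applying the rule to each of the 16 symbols of ppcpppcpcpcpppcp gives the pieces cp cp pp cp cp cp pp cp pp cp pp cp cp cp pp cp, which concatenate to the answer.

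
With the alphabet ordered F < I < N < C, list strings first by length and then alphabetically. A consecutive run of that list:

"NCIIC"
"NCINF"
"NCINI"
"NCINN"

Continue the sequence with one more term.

The successor of NCINN increments the rightmost position that isn't already C and resets every position after it to F.

NCINC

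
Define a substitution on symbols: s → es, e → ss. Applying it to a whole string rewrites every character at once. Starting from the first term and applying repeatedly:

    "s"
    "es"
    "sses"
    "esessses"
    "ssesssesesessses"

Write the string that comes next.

Rewriting the 16 symbols of ssesssesesessses one by one yields es es ss es es es ss es ss es ss es es es ss es; concatenated:

esesssesesesssesssesssesesessses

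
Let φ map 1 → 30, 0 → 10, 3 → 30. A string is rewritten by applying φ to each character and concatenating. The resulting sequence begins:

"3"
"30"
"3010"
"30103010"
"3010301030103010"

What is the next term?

φ(3010301030103010) expands symbol-by-symbol to 30 10 30 10 30 10 30 10 30 10 30 10 30 10 30 10; joining the 16 pieces gives the next term.

30103010301030103010301030103010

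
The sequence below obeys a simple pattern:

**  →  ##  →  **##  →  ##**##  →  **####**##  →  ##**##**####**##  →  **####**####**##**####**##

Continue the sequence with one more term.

Each term (from the third on) is the two preceding terms concatenated in order: term 3 = **·## = **##.
The next term joins ##**##**####**## and **####**####**##**####**##.

##**##**####**##**####**####**##**####**##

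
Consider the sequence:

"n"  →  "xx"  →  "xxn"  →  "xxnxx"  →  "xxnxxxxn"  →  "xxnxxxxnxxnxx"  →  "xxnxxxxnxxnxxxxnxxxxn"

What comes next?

Each term (from the third on) is the previous term followed by the one before it: term 3 = xx·n = xxn.
Continuing: xxnxxxxnxxnxxxxnxxxxn · xxnxxxxnxxnxx gives term 8.

xxnxxxxnxxnxxxxnxxxxnxxnxxxxnxxnxx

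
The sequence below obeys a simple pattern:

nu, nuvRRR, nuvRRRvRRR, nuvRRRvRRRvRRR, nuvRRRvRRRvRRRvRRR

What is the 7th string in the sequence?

nuvRRRvRRRvRRRvRRRvRRRvRRR

Every step adds vRRR to the end: s(k+1) = s(k)·vRRR.
From nuvRRRvRRRvRRRvRRR, 2 further steps: nuvRRRvRRRvRRRvRRR → nuvRRRvRRRvRRRvRRRvRRR → (answer).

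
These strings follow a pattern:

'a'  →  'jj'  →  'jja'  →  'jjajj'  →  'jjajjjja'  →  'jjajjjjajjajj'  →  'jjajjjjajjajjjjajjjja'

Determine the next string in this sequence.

jjajjjjajjajjjjajjjjajjajjjjajjajj

From term 3 onward, concatenate the last term with the second-to-last: jj·a = jja, jja·jj = jjajj, …
The next term joins jjajjjjajjajjjjajjjja and jjajjjjajjajj.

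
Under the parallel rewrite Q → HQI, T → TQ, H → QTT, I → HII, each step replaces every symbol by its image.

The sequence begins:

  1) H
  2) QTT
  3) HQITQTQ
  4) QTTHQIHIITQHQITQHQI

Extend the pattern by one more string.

Replace each of the 19 characters of QTTHQIHIITQHQITQHQI in place — HQI TQ TQ QTT HQI HII QTT HII HII TQ HQI QTT HQI HII TQ HQI QTT HQI HII — and concatenate.

HQITQTQQTTHQIHIIQTTHIIHIITQHQIQTTHQIHIITQHQIQTTHQIHII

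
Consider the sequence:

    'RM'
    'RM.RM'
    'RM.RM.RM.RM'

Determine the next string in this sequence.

s(k+1) = s(k)·.·s(k) — each term doubles the last with '.' between the halves.
Doubling RM.RM.RM.RM with '.' between the halves:

RM.RM.RM.RM.RM.RM.RM.RM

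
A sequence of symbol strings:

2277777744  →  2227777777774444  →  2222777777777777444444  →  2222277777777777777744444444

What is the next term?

2222227777777777777777774444444444

Each string has the form 2^{n+1} 7^{3n+3} 4^{2n} (n = 1, 2, …).
At n = 5 the blocks have lengths 6, 18, 10.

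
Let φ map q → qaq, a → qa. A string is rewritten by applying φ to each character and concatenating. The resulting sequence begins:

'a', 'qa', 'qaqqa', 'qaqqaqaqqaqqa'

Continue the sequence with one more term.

Rewriting the 13 symbols of qaqqaqaqqaqqa one by one yields qaq qa qaq qaq qa qaq qa qaq qaq qa qaq qaq qa; concatenated:

qaqqaqaqqaqqaqaqqaqaqqaqqaqaqqaqqa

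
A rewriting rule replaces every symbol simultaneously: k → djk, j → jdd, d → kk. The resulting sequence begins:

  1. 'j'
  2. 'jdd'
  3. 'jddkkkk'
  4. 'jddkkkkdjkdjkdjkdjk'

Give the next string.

jddkkkkdjkdjkdjkdjkkkjdddjkkkjdddjkkkjdddjkkkjdddjk

Replace each of the 19 characters of jddkkkkdjkdjkdjkdjk in place — jdd kk kk djk djk djk djk kk jdd djk kk jdd djk kk jdd djk kk jdd djk — and concatenate.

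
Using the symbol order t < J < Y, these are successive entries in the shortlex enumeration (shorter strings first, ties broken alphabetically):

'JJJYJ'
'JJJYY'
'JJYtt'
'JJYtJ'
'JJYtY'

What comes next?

JJYJt

Find the rightmost character of JJYtY below Y, bump it to the next letter, and reset everything to its right to t.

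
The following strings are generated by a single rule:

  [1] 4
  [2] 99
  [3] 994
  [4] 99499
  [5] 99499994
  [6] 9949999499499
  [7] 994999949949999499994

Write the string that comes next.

Each term (from the third on) is the previous term followed by the one before it: term 3 = 99·4 = 994.
The next term joins 994999949949999499994 and 9949999499499.

9949999499499994999949949999499499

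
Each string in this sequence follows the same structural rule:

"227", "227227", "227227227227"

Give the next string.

s(k+1) = s(k)·s(k) — each term doubles the last.
Doubling 227227227227:

227227227227227227227227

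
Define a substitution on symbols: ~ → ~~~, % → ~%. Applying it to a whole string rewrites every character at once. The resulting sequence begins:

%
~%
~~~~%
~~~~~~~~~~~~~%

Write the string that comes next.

Replace each of the 14 characters of ~~~~~~~~~~~~~% in place — ~~~ ~~~ ~~~ ~~~ ~~~ ~~~ ~~~ ~~~ ~~~ ~~~ ~~~ ~~~ ~~~ ~% — and concatenate.

~~~~~~~~~~~~~~~~~~~~~~~~~~~~~~~~~~~~~~~~%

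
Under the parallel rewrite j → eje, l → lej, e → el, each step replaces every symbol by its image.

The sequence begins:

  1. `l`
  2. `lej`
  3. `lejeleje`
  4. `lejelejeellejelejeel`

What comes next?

Rewriting the 20 symbols of lejelejeellejelejeel one by one yields lej el eje el lej el eje el el lej lej el eje el lej el eje el el lej; concatenated:

lejelejeellejelejeelellejlejelejeellejelejeelellej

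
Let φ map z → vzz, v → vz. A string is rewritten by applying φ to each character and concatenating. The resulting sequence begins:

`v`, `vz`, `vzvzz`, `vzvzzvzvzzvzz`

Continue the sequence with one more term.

Rewriting the 13 symbols of vzvzzvzvzzvzz one by one yields vz vzz vz vzz vzz vz vzz vz vzz vzz vz vzz vzz; concatenated:

vzvzzvzvzzvzzvzvzzvzvzzvzzvzvzzvzz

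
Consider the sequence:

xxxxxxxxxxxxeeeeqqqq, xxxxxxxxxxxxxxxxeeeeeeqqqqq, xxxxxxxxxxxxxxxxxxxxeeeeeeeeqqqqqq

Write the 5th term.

The n-th term is 4n x's then 2n-2 e's then n+1 q's, where the shown terms are n = 3, 4, 5.
Setting n = 7 gives 28, 12, 8 characters in each block.

xxxxxxxxxxxxxxxxxxxxxxxxxxxxeeeeeeeeeeeeqqqqqqqq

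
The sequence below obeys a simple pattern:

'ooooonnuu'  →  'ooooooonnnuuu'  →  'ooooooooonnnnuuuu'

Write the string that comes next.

ooooooooooonnnnnuuuuu

Term n consists of 2n+1 o's, followed by n n's, followed by n u's, where the shown terms are n = 2, 3, 4.
At n = 5 the blocks have lengths 11, 5, 5.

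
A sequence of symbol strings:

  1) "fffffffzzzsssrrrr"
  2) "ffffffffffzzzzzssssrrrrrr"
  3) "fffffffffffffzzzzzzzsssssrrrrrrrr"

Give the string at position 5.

Reading off run lengths: f runs 7, 10, 13; z runs 3, 5, 7; s runs 3, 4, 5; r runs 4, 6, 8 — each is linear in n, where the shown terms are n = 2, 3, 4.
For term 5, n = 6, so the run lengths are 19, 11, 7, 12.

fffffffffffffffffffzzzzzzzzzzzsssssssrrrrrrrrrrrr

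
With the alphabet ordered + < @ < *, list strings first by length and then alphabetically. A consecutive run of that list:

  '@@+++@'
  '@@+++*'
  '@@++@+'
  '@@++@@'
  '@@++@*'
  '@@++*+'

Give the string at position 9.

@@+@++

Stepping forward 3 times from @@++*+: @@++*+ → @@++*@ → @@++**, then the target.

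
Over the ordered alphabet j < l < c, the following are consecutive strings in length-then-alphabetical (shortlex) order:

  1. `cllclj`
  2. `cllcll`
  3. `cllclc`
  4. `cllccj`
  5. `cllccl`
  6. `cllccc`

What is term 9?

clcjjc

Advancing 3 positions from cllccc through cllccc → clcjjj → clcjjl reaches term 9.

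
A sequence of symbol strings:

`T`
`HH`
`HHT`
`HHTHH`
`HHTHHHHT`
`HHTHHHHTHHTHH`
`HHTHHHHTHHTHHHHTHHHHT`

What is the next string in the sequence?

HHTHHHHTHHTHHHHTHHHHTHHTHHHHTHHTHH

This is a Fibonacci-style word recurrence s(k) = s(k−1)·s(k−2): e.g. HH·T = HHT.
Continuing: HHTHHHHTHHTHHHHTHHHHT · HHTHHHHTHHTHH gives term 8.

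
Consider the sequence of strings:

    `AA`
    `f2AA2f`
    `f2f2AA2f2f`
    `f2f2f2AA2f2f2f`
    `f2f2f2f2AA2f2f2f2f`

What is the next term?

Every step adds f2 to the front and 2f to the end of the previous string.
So the next term is f2·f2f2f2f2AA2f2f2f2f·2f.

f2f2f2f2f2AA2f2f2f2f2f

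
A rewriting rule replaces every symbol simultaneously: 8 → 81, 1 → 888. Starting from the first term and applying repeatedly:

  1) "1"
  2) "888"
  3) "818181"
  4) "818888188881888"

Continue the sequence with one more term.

818888181818188881818181888818181

Replace each of the 15 characters of 818888188881888 in place — 81 888 81 81 81 81 888 81 81 81 81 888 81 81 81 — and concatenate.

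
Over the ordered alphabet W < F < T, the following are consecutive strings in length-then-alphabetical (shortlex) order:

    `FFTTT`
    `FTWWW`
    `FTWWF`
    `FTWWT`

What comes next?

FTWFW

Treat FTWWT as a base-3 numeral over the given alphabet and add one, carrying through any trailing T's.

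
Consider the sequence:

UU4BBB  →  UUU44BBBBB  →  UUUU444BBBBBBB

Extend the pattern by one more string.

Reading off run lengths: U runs 2, 3, 4; 4 runs 1, 2, 3; B runs 3, 5, 7 — each is linear in n, where the shown terms are n = 2, 3, 4.
Setting n = 5 gives 5, 4, 9 characters in each block.

UUUUU4444BBBBBBBBB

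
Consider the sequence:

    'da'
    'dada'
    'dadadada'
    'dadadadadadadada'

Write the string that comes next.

Each string is two copies of the previous one concatenated.
One more doubling of dadadadadadadada gives the answer.

dadadadadadadadadadadadadadadada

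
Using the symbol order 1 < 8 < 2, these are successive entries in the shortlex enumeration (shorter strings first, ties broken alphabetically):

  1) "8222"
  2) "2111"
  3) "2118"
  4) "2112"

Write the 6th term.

Continuing the enumeration 2 steps past 2112: 2112 → 2181 → (answer).

2188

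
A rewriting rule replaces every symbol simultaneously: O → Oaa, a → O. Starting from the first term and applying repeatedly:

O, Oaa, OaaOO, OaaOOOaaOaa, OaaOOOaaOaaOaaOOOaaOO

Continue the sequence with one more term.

Replace each of the 21 characters of OaaOOOaaOaaOaaOOOaaOO in place — Oaa O O Oaa Oaa Oaa O O Oaa O O Oaa O O Oaa Oaa Oaa O O Oaa Oaa — and concatenate.

OaaOOOaaOaaOaaOOOaaOOOaaOOOaaOaaOaaOOOaaOaa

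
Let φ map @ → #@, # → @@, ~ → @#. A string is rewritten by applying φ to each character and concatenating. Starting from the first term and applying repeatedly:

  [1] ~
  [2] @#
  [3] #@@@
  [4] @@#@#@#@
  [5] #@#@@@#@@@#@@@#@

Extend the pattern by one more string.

@@#@@@#@#@#@@@#@#@#@@@#@#@#@@@#@

Applying the rule to each of the 16 symbols of #@#@@@#@@@#@@@#@ gives the pieces @@ #@ @@ #@ #@ #@ @@ #@ #@ #@ @@ #@ #@ #@ @@ #@, which concatenate to the answer.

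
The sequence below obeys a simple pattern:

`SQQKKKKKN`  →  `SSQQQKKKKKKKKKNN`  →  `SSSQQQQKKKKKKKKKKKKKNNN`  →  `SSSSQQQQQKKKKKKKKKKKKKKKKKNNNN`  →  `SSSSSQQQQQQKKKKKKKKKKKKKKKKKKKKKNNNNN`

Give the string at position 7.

Each string has the form S^{n} Q^{n+1} K^{4n+1} N^{n} (n = 1, 2, …).
Setting n = 7 gives 7, 8, 29, 7 characters in each block.

SSSSSSSQQQQQQQQKKKKKKKKKKKKKKKKKKKKKKKKKKKKKNNNNNNN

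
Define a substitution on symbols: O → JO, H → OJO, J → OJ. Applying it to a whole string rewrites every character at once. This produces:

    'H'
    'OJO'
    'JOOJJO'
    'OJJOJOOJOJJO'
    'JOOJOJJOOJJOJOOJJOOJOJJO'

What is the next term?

Rewriting the 24 symbols of JOOJOJJOOJJOJOOJJOOJOJJO one by one yields OJ JO JO OJ JO OJ OJ JO JO OJ OJ JO OJ JO JO OJ OJ JO JO OJ JO OJ OJ JO; concatenated:

OJJOJOOJJOOJOJJOJOOJOJJOOJJOJOOJOJJOJOOJJOOJOJJO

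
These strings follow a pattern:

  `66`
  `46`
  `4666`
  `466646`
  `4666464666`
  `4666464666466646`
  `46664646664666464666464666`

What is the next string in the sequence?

466646466646664646664646664666464666466646

Each term (from the third on) is the previous term followed by the one before it: term 3 = 46·66 = 4666.
So term 8 is 46664646664666464666464666·4666464666466646.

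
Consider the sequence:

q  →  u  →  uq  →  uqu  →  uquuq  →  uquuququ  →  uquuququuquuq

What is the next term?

uquuququuquuququuququ

Each term (from the third on) is the previous term followed by the one before it: term 3 = u·q = uq.
The next term joins uquuququuquuq and uquuququ.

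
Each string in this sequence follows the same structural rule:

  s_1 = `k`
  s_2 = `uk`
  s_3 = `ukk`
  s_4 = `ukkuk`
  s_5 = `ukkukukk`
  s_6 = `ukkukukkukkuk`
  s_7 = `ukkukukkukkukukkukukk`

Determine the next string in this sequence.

From term 3 onward, concatenate the last term with the second-to-last: uk·k = ukk, ukk·uk = ukkuk, …
The next term joins ukkukukkukkukukkukukk and ukkukukkukkuk.

ukkukukkukkukukkukukkukkukukkukkuk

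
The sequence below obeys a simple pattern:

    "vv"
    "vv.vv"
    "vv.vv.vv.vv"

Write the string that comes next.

vv.vv.vv.vv.vv.vv.vv.vv

s(k+1) = s(k)·.·s(k) — each term doubles the last with '.' between the halves.
One more doubling of vv.vv.vv.vv gives the answer.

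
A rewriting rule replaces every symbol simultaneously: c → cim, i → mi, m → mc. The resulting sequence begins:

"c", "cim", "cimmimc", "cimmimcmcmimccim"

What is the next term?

Applying the rule to each of the 16 symbols of cimmimcmcmimccim gives the pieces cim mi mc mc mi mc cim mc cim mc mi mc cim cim mi mc, which concatenate to the answer.

cimmimcmcmimccimmccimmcmimccimcimmimc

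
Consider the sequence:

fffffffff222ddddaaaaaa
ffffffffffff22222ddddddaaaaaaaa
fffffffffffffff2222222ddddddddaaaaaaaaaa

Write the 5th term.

Each string has the form f^{3n+3} 2^{2n-1} d^{2n} a^{2n+2}, where the shown terms are n = 2, 3, 4.
Setting n = 6 gives 21, 11, 12, 14 characters in each block.

fffffffffffffffffffff22222222222ddddddddddddaaaaaaaaaaaaaa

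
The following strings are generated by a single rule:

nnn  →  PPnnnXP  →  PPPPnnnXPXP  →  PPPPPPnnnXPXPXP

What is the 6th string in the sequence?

Each term wraps the previous one in PP on the left and XP on the right.
From PPPPPPnnnXPXPXP, 2 further steps: PPPPPPnnnXPXPXP → PPPPPPPPnnnXPXPXPXP → (answer).

PPPPPPPPPPnnnXPXPXPXPXP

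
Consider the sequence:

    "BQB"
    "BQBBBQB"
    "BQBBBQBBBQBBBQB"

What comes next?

Every step duplicates the string with 'B' between the halves.
So the next term is two copies of BQBBBQBBBQBBBQB with 'B' between the halves.

BQBBBQBBBQBBBQBBBQBBBQBBBQBBBQB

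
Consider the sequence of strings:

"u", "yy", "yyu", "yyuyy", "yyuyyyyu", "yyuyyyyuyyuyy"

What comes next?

This is a Fibonacci-style word recurrence s(k) = s(k−1)·s(k−2): e.g. yy·u = yyu.
So term 7 is yyuyyyyuyyuyy·yyuyyyyu.

yyuyyyyuyyuyyyyuyyyyu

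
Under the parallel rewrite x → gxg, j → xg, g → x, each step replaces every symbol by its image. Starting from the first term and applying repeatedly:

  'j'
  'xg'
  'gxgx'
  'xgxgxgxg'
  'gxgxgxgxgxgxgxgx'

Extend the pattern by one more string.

xgxgxgxgxgxgxgxgxgxgxgxgxgxgxgxg

Replace each of the 16 characters of gxgxgxgxgxgxgxgx in place — x gxg x gxg x gxg x gxg x gxg x gxg x gxg x gxg — and concatenate.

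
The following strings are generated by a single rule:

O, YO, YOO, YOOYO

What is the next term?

YOOYOYOO

From term 3 onward, concatenate the last term with the second-to-last: YO·O = YOO, YOO·YO = YOOYO, …
So term 5 is YOOYO·YOO.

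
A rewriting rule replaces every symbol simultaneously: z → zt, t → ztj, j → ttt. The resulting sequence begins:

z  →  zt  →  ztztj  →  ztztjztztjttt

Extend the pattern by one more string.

ztztjztztjtttztztjztztjtttztjztjztj

φ(ztztjztztjttt) expands symbol-by-symbol to zt ztj zt ztj ttt zt ztj zt ztj ttt ztj ztj ztj; joining the 13 pieces gives the next term.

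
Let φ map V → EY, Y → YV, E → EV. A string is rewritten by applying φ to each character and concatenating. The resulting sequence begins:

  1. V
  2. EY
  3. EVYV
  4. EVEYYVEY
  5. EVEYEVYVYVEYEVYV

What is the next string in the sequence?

EVEYEVYVEVEYYVEYYVEYEVYVEVEYYVEY

Replace each of the 16 characters of EVEYEVYVYVEYEVYV in place — EV EY EV YV EV EY YV EY YV EY EV YV EV EY YV EY — and concatenate.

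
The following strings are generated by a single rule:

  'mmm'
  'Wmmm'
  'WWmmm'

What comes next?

Every step adds W at the front: s(k+1) = W·s(k).
One more step from WWmmm gives the answer.

WWWmmm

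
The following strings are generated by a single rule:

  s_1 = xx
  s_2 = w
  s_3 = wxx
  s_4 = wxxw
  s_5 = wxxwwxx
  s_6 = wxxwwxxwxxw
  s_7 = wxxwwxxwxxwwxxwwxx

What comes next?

Each term (from the third on) is the previous term followed by the one before it: term 3 = w·xx = wxx.
Continuing: wxxwwxxwxxwwxxwwxx · wxxwwxxwxxw gives term 8.

wxxwwxxwxxwwxxwwxxwxxwwxxwxxw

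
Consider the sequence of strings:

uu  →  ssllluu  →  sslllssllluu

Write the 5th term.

Each term is the previous one with sslll prepended.
From sslllssllluu, 2 further steps: sslllssllluu → sslllsslllssllluu → (answer).

sslllsslllsslllssllluu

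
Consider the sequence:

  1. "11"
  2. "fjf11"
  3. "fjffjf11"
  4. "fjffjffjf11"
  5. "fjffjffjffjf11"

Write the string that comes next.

fjffjffjffjffjf11

The strings grow by a fixed prefix fjf each time.
So the next term is fjf·fjffjffjffjf11.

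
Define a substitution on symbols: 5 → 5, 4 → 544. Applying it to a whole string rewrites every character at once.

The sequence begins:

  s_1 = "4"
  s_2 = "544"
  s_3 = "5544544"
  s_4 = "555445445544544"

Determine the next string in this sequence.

Rewriting the 15 symbols of 555445445544544 one by one yields 5 5 5 544 544 5 544 544 5 5 544 544 5 544 544; concatenated:

5555445445544544555445445544544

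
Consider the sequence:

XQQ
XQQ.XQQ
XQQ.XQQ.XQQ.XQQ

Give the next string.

XQQ.XQQ.XQQ.XQQ.XQQ.XQQ.XQQ.XQQ

s(k+1) = s(k)·.·s(k) — each term doubles the last with '.' between the halves.
One more doubling of XQQ.XQQ.XQQ.XQQ gives the answer.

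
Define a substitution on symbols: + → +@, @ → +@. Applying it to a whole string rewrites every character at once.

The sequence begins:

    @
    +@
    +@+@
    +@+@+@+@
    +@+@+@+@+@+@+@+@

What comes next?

Rewriting the 16 symbols of +@+@+@+@+@+@+@+@ one by one yields +@ +@ +@ +@ +@ +@ +@ +@ +@ +@ +@ +@ +@ +@ +@ +@; concatenated:

+@+@+@+@+@+@+@+@+@+@+@+@+@+@+@+@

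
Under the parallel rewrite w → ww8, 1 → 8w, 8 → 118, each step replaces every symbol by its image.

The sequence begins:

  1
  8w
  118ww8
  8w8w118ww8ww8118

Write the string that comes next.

118ww8118ww88w8w118ww8ww8118ww8ww81188w8w118

Applying the rule to each of the 16 symbols of 8w8w118ww8ww8118 gives the pieces 118 ww8 118 ww8 8w 8w 118 ww8 ww8 118 ww8 ww8 118 8w 8w 118, which concatenate to the answer.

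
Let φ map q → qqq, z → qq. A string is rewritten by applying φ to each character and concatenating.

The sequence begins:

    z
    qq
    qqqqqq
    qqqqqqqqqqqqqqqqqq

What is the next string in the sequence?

Applying the rule to each of the 18 symbols of qqqqqqqqqqqqqqqqqq gives the pieces qqq qqq qqq qqq qqq qqq qqq qqq qqq qqq qqq qqq qqq qqq qqq qqq qqq qqq, which concatenate to the answer.

qqqqqqqqqqqqqqqqqqqqqqqqqqqqqqqqqqqqqqqqqqqqqqqqqqqqqq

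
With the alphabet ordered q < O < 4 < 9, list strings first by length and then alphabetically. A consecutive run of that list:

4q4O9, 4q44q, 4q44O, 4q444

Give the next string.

Find the rightmost character of 4q444 below 9, bump it to the next letter, and reset everything to its right to q.

4q449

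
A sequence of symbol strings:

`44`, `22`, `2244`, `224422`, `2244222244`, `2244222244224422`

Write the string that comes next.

This is a Fibonacci-style word recurrence s(k) = s(k−1)·s(k−2): e.g. 22·44 = 2244.
The next term joins 2244222244224422 and 2244222244.

22442222442244222244222244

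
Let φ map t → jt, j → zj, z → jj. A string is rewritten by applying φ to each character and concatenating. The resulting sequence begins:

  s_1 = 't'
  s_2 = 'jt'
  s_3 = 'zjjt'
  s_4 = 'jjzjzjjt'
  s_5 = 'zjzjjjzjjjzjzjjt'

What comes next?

jjzjjjzjzjzjjjzjzjzjjjzjjjzjzjjt

φ(zjzjjjzjjjzjzjjt) expands symbol-by-symbol to jj zj jj zj zj zj jj zj zj zj jj zj jj zj zj jt; joining the 16 pieces gives the next term.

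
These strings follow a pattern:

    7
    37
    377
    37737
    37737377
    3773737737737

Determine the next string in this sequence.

377373773773737737377

From term 3 onward, concatenate the last term with the second-to-last: 37·7 = 377, 377·37 = 37737, …
Continuing: 3773737737737 · 37737377 gives term 7.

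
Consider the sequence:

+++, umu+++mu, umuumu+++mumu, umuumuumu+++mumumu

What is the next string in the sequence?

umuumuumuumu+++mumumumu

Every step adds umu to the front and mu to the end of the previous string.
One more step from umuumuumu+++mumumu gives the answer.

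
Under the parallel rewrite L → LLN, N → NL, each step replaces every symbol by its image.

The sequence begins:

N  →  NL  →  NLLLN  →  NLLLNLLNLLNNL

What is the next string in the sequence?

Applying the rule to each of the 13 symbols of NLLLNLLNLLNNL gives the pieces NL LLN LLN LLN NL LLN LLN NL LLN LLN NL NL LLN, which concatenate to the answer.

NLLLNLLNLLNNLLLNLLNNLLLNLLNNLNLLLN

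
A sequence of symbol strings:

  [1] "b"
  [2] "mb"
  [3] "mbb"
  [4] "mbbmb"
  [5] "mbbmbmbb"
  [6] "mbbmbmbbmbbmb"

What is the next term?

From term 3 onward, concatenate the last term with the second-to-last: mb·b = mbb, mbb·mb = mbbmb, …
So term 7 is mbbmbmbbmbbmb·mbbmbmbb.

mbbmbmbbmbbmbmbbmbmbb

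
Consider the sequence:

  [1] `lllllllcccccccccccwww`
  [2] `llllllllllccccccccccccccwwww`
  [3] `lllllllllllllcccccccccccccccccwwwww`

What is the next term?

Each string has the form l^{3n-2} c^{3n+2} w^{n}, where the shown terms are n = 3, 4, 5.
Setting n = 6 gives 16, 20, 6 characters in each block.

llllllllllllllllccccccccccccccccccccwwwwww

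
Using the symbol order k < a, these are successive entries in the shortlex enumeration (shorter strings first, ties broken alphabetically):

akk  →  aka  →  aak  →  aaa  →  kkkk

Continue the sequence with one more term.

kkka

Treat kkkk as a base-2 numeral over the given alphabet and add one, carrying through any trailing a's.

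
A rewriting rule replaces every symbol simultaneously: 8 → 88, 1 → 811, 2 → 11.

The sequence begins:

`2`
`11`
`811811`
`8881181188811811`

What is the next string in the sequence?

Rewriting the 16 symbols of 8881181188811811 one by one yields 88 88 88 811 811 88 811 811 88 88 88 811 811 88 811 811; concatenated:

8888888118118881181188888881181188811811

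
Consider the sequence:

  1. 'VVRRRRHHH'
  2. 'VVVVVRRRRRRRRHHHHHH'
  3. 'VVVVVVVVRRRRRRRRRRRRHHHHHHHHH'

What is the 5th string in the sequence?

VVVVVVVVVVVVVVRRRRRRRRRRRRRRRRRRRRHHHHHHHHHHHHHHH

Term n consists of 3n-1 V's, followed by 4n R's, followed by 3n H's (n = 1, 2, …).
For term 5, n = 5, so the run lengths are 14, 20, 15.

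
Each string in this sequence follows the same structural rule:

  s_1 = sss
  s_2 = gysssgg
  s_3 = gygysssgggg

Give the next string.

Every step adds gy to the front and gg to the end of the previous string.
So the next term is gy·gygysssgggg·gg.

gygygysssgggggg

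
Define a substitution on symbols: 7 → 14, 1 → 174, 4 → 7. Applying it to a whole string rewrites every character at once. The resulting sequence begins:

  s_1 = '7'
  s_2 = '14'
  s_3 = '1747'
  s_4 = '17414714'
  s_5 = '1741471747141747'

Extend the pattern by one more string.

17414717471417414714174717414714

Replace each of the 16 characters of 1741471747141747 in place — 174 14 7 174 7 14 174 14 7 14 174 7 174 14 7 14 — and concatenate.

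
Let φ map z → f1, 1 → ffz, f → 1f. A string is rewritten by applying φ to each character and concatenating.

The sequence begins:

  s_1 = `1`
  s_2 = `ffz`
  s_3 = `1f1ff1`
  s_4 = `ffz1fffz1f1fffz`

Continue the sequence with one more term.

Rewriting the 15 symbols of ffz1fffz1f1fffz one by one yields 1f 1f f1 ffz 1f 1f 1f f1 ffz 1f ffz 1f 1f 1f f1; concatenated:

1f1ff1ffz1f1f1ff1ffz1fffz1f1f1ff1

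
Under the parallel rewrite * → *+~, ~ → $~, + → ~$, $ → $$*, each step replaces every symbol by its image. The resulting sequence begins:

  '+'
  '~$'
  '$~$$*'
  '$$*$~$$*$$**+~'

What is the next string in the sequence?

$$*$$**+~$$*$~$$*$$**+~$$*$$**+~*+~~$$~

Applying the rule to each of the 14 symbols of $$*$~$$*$$**+~ gives the pieces $$* $$* *+~ $$* $~ $$* $$* *+~ $$* $$* *+~ *+~ ~$ $~, which concatenate to the answer.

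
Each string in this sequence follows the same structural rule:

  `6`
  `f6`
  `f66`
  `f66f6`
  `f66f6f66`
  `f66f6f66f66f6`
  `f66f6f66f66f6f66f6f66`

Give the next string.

f66f6f66f66f6f66f6f66f66f6f66f66f6

Each term (from the third on) is the previous term followed by the one before it: term 3 = f6·6 = f66.
Continuing: f66f6f66f66f6f66f6f66 · f66f6f66f66f6 gives term 8.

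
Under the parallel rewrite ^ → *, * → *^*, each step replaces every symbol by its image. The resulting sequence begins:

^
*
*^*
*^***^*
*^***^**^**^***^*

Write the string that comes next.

Applying the rule to each of the 17 symbols of *^***^**^**^***^* gives the pieces *^* * *^* *^* *^* * *^* *^* * *^* *^* * *^* *^* *^* * *^*, which concatenate to the answer.

*^***^**^**^***^**^***^**^***^**^**^***^*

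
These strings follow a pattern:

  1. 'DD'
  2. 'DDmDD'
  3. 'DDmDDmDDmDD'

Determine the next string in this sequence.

s(k+1) = s(k)·m·s(k) — each term doubles the last with 'm' between the halves.
Doubling DDmDDmDDmDD with 'm' between the halves:

DDmDDmDDmDDmDDmDDmDDmDD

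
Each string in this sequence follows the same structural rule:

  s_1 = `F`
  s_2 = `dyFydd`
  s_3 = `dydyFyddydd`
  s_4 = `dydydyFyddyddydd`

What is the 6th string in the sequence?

dydydydydyFyddyddyddyddydd

s(k+1) = dy·s(k)·ydd, so each term gains dy as a prefix and ydd as a suffix.
From dydydyFyddyddydd, 2 further steps: dydydyFyddyddydd → dydydydyFyddyddyddydd → (answer).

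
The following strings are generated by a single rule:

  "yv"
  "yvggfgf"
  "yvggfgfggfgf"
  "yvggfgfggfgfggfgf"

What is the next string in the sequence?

The strings grow by a fixed suffix ggfgf each time.
One more step from yvggfgfggfgfggfgf gives the answer.

yvggfgfggfgfggfgfggfgf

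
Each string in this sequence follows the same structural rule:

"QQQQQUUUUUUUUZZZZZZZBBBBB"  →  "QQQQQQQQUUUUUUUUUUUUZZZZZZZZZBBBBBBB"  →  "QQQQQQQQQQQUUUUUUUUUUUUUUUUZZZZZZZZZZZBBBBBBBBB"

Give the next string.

Each string has the form Q^{3n-1} U^{4n} Z^{2n+3} B^{2n+1}, where the shown terms are n = 2, 3, 4.
For the next term, n = 5, so the run lengths are 14, 20, 13, 11.

QQQQQQQQQQQQQQUUUUUUUUUUUUUUUUUUUUZZZZZZZZZZZZZBBBBBBBBBBB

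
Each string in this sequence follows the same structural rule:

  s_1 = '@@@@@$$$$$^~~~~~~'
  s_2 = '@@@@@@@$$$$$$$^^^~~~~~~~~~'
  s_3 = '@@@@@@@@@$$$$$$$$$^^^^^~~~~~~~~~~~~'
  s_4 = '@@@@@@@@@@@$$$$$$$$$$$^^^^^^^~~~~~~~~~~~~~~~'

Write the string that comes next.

@@@@@@@@@@@@@$$$$$$$$$$$$$^^^^^^^^^~~~~~~~~~~~~~~~~~~

Reading off run lengths: @ runs 5, 7, 9, 11; $ runs 5, 7, 9, 11; ^ runs 1, 3, 5, 7; ~ runs 6, 9, 12, 15 — each is linear in n (n = 1, 2, …).
At n = 5 the blocks have lengths 13, 13, 9, 18.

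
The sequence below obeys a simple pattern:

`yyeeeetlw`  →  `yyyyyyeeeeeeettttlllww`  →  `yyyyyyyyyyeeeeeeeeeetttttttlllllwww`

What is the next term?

yyyyyyyyyyyyyyeeeeeeeeeeeeettttttttttlllllllwwww

Each string has the form y^{4n-2} e^{3n+1} t^{3n-2} l^{2n-1} w^{n} (n = 1, 2, …).
Setting n = 4 gives 14, 13, 10, 7, 4 characters in each block.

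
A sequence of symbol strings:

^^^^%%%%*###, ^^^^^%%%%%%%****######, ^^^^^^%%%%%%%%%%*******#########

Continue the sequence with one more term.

^^^^^^^%%%%%%%%%%%%%**********############

The n-th term is n+3 ^'s then 3n+1 %'s then 3n-2 *'s then 3n #'s (n = 1, 2, …).
Setting n = 4 gives 7, 13, 10, 12 characters in each block.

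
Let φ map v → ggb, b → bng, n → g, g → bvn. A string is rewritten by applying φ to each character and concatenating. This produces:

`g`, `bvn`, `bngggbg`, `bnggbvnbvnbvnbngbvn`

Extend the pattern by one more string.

Applying the rule to each of the 19 symbols of bnggbvnbvnbvnbngbvn gives the pieces bng g bvn bvn bng ggb g bng ggb g bng ggb g bng g bvn bng ggb g, which concatenate to the answer.

bnggbvnbvnbngggbgbngggbgbngggbgbnggbvnbngggbg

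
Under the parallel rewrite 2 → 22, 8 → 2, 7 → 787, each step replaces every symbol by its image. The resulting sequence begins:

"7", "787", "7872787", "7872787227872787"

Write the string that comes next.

Applying the rule to each of the 16 symbols of 7872787227872787 gives the pieces 787 2 787 22 787 2 787 22 22 787 2 787 22 787 2 787, which concatenate to the answer.

787278722787278722227872787227872787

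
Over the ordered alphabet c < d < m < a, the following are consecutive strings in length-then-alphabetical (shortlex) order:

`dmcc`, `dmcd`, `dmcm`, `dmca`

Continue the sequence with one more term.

Treat dmca as a base-4 numeral over the given alphabet and add one, carrying through any trailing a's.

dmdc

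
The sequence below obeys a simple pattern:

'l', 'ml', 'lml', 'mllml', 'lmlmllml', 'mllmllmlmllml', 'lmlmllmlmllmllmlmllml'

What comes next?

Each term (from the third on) is the two preceding terms concatenated in order: term 3 = l·ml = lml.
The next term joins mllmllmlmllml and lmlmllmlmllmllmlmllml.

mllmllmlmllmllmlmllmlmllmllmlmllml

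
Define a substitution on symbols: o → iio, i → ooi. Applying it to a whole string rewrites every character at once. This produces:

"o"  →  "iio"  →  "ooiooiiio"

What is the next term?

Apply φ to ooiooiiio symbol by symbol: o→iio, o→iio, i→ooi, o→iio, o→iio, i→ooi, i→ooi, i→ooi, o→iio; joined: iio iio ooi iio iio ooi ooi ooi iio.

iioiioooiiioiioooiooiooiiio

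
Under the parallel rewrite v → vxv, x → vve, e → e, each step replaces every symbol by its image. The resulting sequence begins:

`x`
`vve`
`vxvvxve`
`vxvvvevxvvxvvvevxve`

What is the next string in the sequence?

Rewriting the 19 symbols of vxvvvevxvvxvvvevxve one by one yields vxv vve vxv vxv vxv e vxv vve vxv vxv vve vxv vxv vxv e vxv vve vxv e; concatenated:

vxvvvevxvvxvvxvevxvvvevxvvxvvvevxvvxvvxvevxvvvevxve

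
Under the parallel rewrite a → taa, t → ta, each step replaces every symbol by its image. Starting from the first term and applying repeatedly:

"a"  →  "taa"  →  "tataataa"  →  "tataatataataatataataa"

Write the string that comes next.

tataatataataatataatataataatataataatataatataataatataataa

Replace each of the 21 characters of tataatataataatataataa in place — ta taa ta taa taa ta taa ta taa taa ta taa taa ta taa ta taa taa ta taa taa — and concatenate.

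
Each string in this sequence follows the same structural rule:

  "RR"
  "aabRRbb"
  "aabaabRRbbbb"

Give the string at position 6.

s(k+1) = aab·s(k)·bb, so each term gains aab as a prefix and bb as a suffix.
From aabaabRRbbbb, 3 further steps: aabaabRRbbbb → aabaabaabRRbbbbbb → aabaabaabaabRRbbbbbbbb → (answer).

aabaabaabaabaabRRbbbbbbbbbb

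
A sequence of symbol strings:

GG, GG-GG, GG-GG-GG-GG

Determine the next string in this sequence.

Every step duplicates the string with '-' between the halves.
One more doubling of GG-GG-GG-GG gives the answer.

GG-GG-GG-GG-GG-GG-GG-GG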